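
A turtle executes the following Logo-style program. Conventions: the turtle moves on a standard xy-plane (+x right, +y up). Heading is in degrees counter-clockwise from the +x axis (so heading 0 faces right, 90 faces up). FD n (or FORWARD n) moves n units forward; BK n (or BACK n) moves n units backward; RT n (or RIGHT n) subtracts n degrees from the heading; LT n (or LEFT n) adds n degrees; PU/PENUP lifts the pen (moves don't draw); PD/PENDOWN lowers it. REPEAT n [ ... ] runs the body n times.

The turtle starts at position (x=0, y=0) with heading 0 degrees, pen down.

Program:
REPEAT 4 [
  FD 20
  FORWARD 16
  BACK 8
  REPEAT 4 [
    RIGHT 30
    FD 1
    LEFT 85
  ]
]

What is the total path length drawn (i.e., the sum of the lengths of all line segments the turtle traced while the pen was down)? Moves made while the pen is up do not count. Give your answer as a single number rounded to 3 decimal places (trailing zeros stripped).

Executing turtle program step by step:
Start: pos=(0,0), heading=0, pen down
REPEAT 4 [
  -- iteration 1/4 --
  FD 20: (0,0) -> (20,0) [heading=0, draw]
  FD 16: (20,0) -> (36,0) [heading=0, draw]
  BK 8: (36,0) -> (28,0) [heading=0, draw]
  REPEAT 4 [
    -- iteration 1/4 --
    RT 30: heading 0 -> 330
    FD 1: (28,0) -> (28.866,-0.5) [heading=330, draw]
    LT 85: heading 330 -> 55
    -- iteration 2/4 --
    RT 30: heading 55 -> 25
    FD 1: (28.866,-0.5) -> (29.772,-0.077) [heading=25, draw]
    LT 85: heading 25 -> 110
    -- iteration 3/4 --
    RT 30: heading 110 -> 80
    FD 1: (29.772,-0.077) -> (29.946,0.907) [heading=80, draw]
    LT 85: heading 80 -> 165
    -- iteration 4/4 --
    RT 30: heading 165 -> 135
    FD 1: (29.946,0.907) -> (29.239,1.615) [heading=135, draw]
    LT 85: heading 135 -> 220
  ]
  -- iteration 2/4 --
  FD 20: (29.239,1.615) -> (13.918,-11.241) [heading=220, draw]
  FD 16: (13.918,-11.241) -> (1.661,-21.526) [heading=220, draw]
  BK 8: (1.661,-21.526) -> (7.79,-16.384) [heading=220, draw]
  REPEAT 4 [
    -- iteration 1/4 --
    RT 30: heading 220 -> 190
    FD 1: (7.79,-16.384) -> (6.805,-16.557) [heading=190, draw]
    LT 85: heading 190 -> 275
    -- iteration 2/4 --
    RT 30: heading 275 -> 245
    FD 1: (6.805,-16.557) -> (6.382,-17.463) [heading=245, draw]
    LT 85: heading 245 -> 330
    -- iteration 3/4 --
    RT 30: heading 330 -> 300
    FD 1: (6.382,-17.463) -> (6.882,-18.33) [heading=300, draw]
    LT 85: heading 300 -> 25
    -- iteration 4/4 --
    RT 30: heading 25 -> 355
    FD 1: (6.882,-18.33) -> (7.878,-18.417) [heading=355, draw]
    LT 85: heading 355 -> 80
  ]
  -- iteration 3/4 --
  FD 20: (7.878,-18.417) -> (11.351,1.279) [heading=80, draw]
  FD 16: (11.351,1.279) -> (14.13,17.036) [heading=80, draw]
  BK 8: (14.13,17.036) -> (12.741,9.158) [heading=80, draw]
  REPEAT 4 [
    -- iteration 1/4 --
    RT 30: heading 80 -> 50
    FD 1: (12.741,9.158) -> (13.383,9.924) [heading=50, draw]
    LT 85: heading 50 -> 135
    -- iteration 2/4 --
    RT 30: heading 135 -> 105
    FD 1: (13.383,9.924) -> (13.125,10.89) [heading=105, draw]
    LT 85: heading 105 -> 190
    -- iteration 3/4 --
    RT 30: heading 190 -> 160
    FD 1: (13.125,10.89) -> (12.185,11.232) [heading=160, draw]
    LT 85: heading 160 -> 245
    -- iteration 4/4 --
    RT 30: heading 245 -> 215
    FD 1: (12.185,11.232) -> (11.366,10.658) [heading=215, draw]
    LT 85: heading 215 -> 300
  ]
  -- iteration 4/4 --
  FD 20: (11.366,10.658) -> (21.366,-6.662) [heading=300, draw]
  FD 16: (21.366,-6.662) -> (29.366,-20.519) [heading=300, draw]
  BK 8: (29.366,-20.519) -> (25.366,-13.59) [heading=300, draw]
  REPEAT 4 [
    -- iteration 1/4 --
    RT 30: heading 300 -> 270
    FD 1: (25.366,-13.59) -> (25.366,-14.59) [heading=270, draw]
    LT 85: heading 270 -> 355
    -- iteration 2/4 --
    RT 30: heading 355 -> 325
    FD 1: (25.366,-14.59) -> (26.185,-15.164) [heading=325, draw]
    LT 85: heading 325 -> 50
    -- iteration 3/4 --
    RT 30: heading 50 -> 20
    FD 1: (26.185,-15.164) -> (27.125,-14.822) [heading=20, draw]
    LT 85: heading 20 -> 105
    -- iteration 4/4 --
    RT 30: heading 105 -> 75
    FD 1: (27.125,-14.822) -> (27.383,-13.856) [heading=75, draw]
    LT 85: heading 75 -> 160
  ]
]
Final: pos=(27.383,-13.856), heading=160, 28 segment(s) drawn

Segment lengths:
  seg 1: (0,0) -> (20,0), length = 20
  seg 2: (20,0) -> (36,0), length = 16
  seg 3: (36,0) -> (28,0), length = 8
  seg 4: (28,0) -> (28.866,-0.5), length = 1
  seg 5: (28.866,-0.5) -> (29.772,-0.077), length = 1
  seg 6: (29.772,-0.077) -> (29.946,0.907), length = 1
  seg 7: (29.946,0.907) -> (29.239,1.615), length = 1
  seg 8: (29.239,1.615) -> (13.918,-11.241), length = 20
  seg 9: (13.918,-11.241) -> (1.661,-21.526), length = 16
  seg 10: (1.661,-21.526) -> (7.79,-16.384), length = 8
  seg 11: (7.79,-16.384) -> (6.805,-16.557), length = 1
  seg 12: (6.805,-16.557) -> (6.382,-17.463), length = 1
  seg 13: (6.382,-17.463) -> (6.882,-18.33), length = 1
  seg 14: (6.882,-18.33) -> (7.878,-18.417), length = 1
  seg 15: (7.878,-18.417) -> (11.351,1.279), length = 20
  seg 16: (11.351,1.279) -> (14.13,17.036), length = 16
  seg 17: (14.13,17.036) -> (12.741,9.158), length = 8
  seg 18: (12.741,9.158) -> (13.383,9.924), length = 1
  seg 19: (13.383,9.924) -> (13.125,10.89), length = 1
  seg 20: (13.125,10.89) -> (12.185,11.232), length = 1
  seg 21: (12.185,11.232) -> (11.366,10.658), length = 1
  seg 22: (11.366,10.658) -> (21.366,-6.662), length = 20
  seg 23: (21.366,-6.662) -> (29.366,-20.519), length = 16
  seg 24: (29.366,-20.519) -> (25.366,-13.59), length = 8
  seg 25: (25.366,-13.59) -> (25.366,-14.59), length = 1
  seg 26: (25.366,-14.59) -> (26.185,-15.164), length = 1
  seg 27: (26.185,-15.164) -> (27.125,-14.822), length = 1
  seg 28: (27.125,-14.822) -> (27.383,-13.856), length = 1
Total = 192

Answer: 192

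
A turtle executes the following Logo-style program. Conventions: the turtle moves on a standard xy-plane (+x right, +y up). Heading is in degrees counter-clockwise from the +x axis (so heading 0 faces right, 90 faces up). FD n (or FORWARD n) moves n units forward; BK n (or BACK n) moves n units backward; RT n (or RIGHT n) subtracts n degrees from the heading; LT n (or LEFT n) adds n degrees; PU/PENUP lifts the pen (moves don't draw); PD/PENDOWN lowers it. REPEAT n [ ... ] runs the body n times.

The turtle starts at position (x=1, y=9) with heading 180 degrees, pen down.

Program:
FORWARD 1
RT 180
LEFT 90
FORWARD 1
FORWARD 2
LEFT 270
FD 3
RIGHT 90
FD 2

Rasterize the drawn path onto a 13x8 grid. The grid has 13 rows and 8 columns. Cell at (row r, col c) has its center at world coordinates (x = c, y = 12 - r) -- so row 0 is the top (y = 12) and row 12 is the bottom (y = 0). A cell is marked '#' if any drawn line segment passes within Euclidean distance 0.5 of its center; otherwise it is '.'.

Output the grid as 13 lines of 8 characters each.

Segment 0: (1,9) -> (0,9)
Segment 1: (0,9) -> (0,10)
Segment 2: (0,10) -> (0,12)
Segment 3: (0,12) -> (3,12)
Segment 4: (3,12) -> (3,10)

Answer: ####....
#..#....
#..#....
##......
........
........
........
........
........
........
........
........
........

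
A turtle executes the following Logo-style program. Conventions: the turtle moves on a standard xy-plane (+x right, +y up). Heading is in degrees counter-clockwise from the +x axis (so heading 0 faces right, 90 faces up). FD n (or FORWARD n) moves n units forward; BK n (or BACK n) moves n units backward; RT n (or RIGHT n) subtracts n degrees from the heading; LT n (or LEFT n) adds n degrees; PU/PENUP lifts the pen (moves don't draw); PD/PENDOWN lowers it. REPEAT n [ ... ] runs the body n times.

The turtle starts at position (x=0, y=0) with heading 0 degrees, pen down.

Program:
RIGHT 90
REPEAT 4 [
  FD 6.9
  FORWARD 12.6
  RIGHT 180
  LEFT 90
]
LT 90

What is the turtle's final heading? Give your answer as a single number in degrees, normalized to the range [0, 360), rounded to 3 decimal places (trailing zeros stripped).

Executing turtle program step by step:
Start: pos=(0,0), heading=0, pen down
RT 90: heading 0 -> 270
REPEAT 4 [
  -- iteration 1/4 --
  FD 6.9: (0,0) -> (0,-6.9) [heading=270, draw]
  FD 12.6: (0,-6.9) -> (0,-19.5) [heading=270, draw]
  RT 180: heading 270 -> 90
  LT 90: heading 90 -> 180
  -- iteration 2/4 --
  FD 6.9: (0,-19.5) -> (-6.9,-19.5) [heading=180, draw]
  FD 12.6: (-6.9,-19.5) -> (-19.5,-19.5) [heading=180, draw]
  RT 180: heading 180 -> 0
  LT 90: heading 0 -> 90
  -- iteration 3/4 --
  FD 6.9: (-19.5,-19.5) -> (-19.5,-12.6) [heading=90, draw]
  FD 12.6: (-19.5,-12.6) -> (-19.5,0) [heading=90, draw]
  RT 180: heading 90 -> 270
  LT 90: heading 270 -> 0
  -- iteration 4/4 --
  FD 6.9: (-19.5,0) -> (-12.6,0) [heading=0, draw]
  FD 12.6: (-12.6,0) -> (0,0) [heading=0, draw]
  RT 180: heading 0 -> 180
  LT 90: heading 180 -> 270
]
LT 90: heading 270 -> 0
Final: pos=(0,0), heading=0, 8 segment(s) drawn

Answer: 0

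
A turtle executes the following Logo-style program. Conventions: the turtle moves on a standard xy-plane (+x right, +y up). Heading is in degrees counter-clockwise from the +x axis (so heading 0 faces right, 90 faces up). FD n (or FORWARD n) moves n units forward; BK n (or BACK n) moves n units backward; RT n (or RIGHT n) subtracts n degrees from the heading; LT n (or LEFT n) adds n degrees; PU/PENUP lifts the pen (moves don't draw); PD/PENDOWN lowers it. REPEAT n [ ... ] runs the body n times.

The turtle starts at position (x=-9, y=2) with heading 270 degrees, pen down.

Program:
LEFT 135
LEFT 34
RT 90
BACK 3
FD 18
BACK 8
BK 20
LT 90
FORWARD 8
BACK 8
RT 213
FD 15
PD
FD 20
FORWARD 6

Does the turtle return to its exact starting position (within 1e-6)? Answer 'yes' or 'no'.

Executing turtle program step by step:
Start: pos=(-9,2), heading=270, pen down
LT 135: heading 270 -> 45
LT 34: heading 45 -> 79
RT 90: heading 79 -> 349
BK 3: (-9,2) -> (-11.945,2.572) [heading=349, draw]
FD 18: (-11.945,2.572) -> (5.724,-0.862) [heading=349, draw]
BK 8: (5.724,-0.862) -> (-2.129,0.664) [heading=349, draw]
BK 20: (-2.129,0.664) -> (-21.761,4.481) [heading=349, draw]
LT 90: heading 349 -> 79
FD 8: (-21.761,4.481) -> (-20.235,12.334) [heading=79, draw]
BK 8: (-20.235,12.334) -> (-21.761,4.481) [heading=79, draw]
RT 213: heading 79 -> 226
FD 15: (-21.761,4.481) -> (-32.181,-6.31) [heading=226, draw]
PD: pen down
FD 20: (-32.181,-6.31) -> (-46.074,-20.696) [heading=226, draw]
FD 6: (-46.074,-20.696) -> (-50.242,-25.012) [heading=226, draw]
Final: pos=(-50.242,-25.012), heading=226, 9 segment(s) drawn

Start position: (-9, 2)
Final position: (-50.242, -25.012)
Distance = 49.301; >= 1e-6 -> NOT closed

Answer: no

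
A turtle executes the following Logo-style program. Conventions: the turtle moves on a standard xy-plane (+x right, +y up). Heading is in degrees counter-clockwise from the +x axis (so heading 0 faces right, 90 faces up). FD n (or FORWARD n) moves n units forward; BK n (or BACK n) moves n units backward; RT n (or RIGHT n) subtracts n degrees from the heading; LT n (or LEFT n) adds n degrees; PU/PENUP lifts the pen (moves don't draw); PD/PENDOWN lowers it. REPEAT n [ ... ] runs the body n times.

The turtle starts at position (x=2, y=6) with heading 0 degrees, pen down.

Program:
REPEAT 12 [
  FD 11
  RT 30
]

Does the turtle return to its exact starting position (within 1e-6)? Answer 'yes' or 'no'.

Executing turtle program step by step:
Start: pos=(2,6), heading=0, pen down
REPEAT 12 [
  -- iteration 1/12 --
  FD 11: (2,6) -> (13,6) [heading=0, draw]
  RT 30: heading 0 -> 330
  -- iteration 2/12 --
  FD 11: (13,6) -> (22.526,0.5) [heading=330, draw]
  RT 30: heading 330 -> 300
  -- iteration 3/12 --
  FD 11: (22.526,0.5) -> (28.026,-9.026) [heading=300, draw]
  RT 30: heading 300 -> 270
  -- iteration 4/12 --
  FD 11: (28.026,-9.026) -> (28.026,-20.026) [heading=270, draw]
  RT 30: heading 270 -> 240
  -- iteration 5/12 --
  FD 11: (28.026,-20.026) -> (22.526,-29.553) [heading=240, draw]
  RT 30: heading 240 -> 210
  -- iteration 6/12 --
  FD 11: (22.526,-29.553) -> (13,-35.053) [heading=210, draw]
  RT 30: heading 210 -> 180
  -- iteration 7/12 --
  FD 11: (13,-35.053) -> (2,-35.053) [heading=180, draw]
  RT 30: heading 180 -> 150
  -- iteration 8/12 --
  FD 11: (2,-35.053) -> (-7.526,-29.553) [heading=150, draw]
  RT 30: heading 150 -> 120
  -- iteration 9/12 --
  FD 11: (-7.526,-29.553) -> (-13.026,-20.026) [heading=120, draw]
  RT 30: heading 120 -> 90
  -- iteration 10/12 --
  FD 11: (-13.026,-20.026) -> (-13.026,-9.026) [heading=90, draw]
  RT 30: heading 90 -> 60
  -- iteration 11/12 --
  FD 11: (-13.026,-9.026) -> (-7.526,0.5) [heading=60, draw]
  RT 30: heading 60 -> 30
  -- iteration 12/12 --
  FD 11: (-7.526,0.5) -> (2,6) [heading=30, draw]
  RT 30: heading 30 -> 0
]
Final: pos=(2,6), heading=0, 12 segment(s) drawn

Start position: (2, 6)
Final position: (2, 6)
Distance = 0; < 1e-6 -> CLOSED

Answer: yes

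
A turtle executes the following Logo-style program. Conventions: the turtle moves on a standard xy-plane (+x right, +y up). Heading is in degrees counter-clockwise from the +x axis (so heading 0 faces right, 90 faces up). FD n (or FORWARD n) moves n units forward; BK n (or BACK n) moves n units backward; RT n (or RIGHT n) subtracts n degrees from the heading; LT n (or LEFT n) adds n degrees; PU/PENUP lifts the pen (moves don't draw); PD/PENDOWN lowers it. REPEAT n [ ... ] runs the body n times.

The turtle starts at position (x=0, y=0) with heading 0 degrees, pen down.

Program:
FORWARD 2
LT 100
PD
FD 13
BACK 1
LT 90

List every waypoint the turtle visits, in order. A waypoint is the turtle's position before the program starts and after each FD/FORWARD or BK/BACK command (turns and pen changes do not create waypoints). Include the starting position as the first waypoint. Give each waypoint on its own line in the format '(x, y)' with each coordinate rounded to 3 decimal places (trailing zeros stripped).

Executing turtle program step by step:
Start: pos=(0,0), heading=0, pen down
FD 2: (0,0) -> (2,0) [heading=0, draw]
LT 100: heading 0 -> 100
PD: pen down
FD 13: (2,0) -> (-0.257,12.803) [heading=100, draw]
BK 1: (-0.257,12.803) -> (-0.084,11.818) [heading=100, draw]
LT 90: heading 100 -> 190
Final: pos=(-0.084,11.818), heading=190, 3 segment(s) drawn
Waypoints (4 total):
(0, 0)
(2, 0)
(-0.257, 12.803)
(-0.084, 11.818)

Answer: (0, 0)
(2, 0)
(-0.257, 12.803)
(-0.084, 11.818)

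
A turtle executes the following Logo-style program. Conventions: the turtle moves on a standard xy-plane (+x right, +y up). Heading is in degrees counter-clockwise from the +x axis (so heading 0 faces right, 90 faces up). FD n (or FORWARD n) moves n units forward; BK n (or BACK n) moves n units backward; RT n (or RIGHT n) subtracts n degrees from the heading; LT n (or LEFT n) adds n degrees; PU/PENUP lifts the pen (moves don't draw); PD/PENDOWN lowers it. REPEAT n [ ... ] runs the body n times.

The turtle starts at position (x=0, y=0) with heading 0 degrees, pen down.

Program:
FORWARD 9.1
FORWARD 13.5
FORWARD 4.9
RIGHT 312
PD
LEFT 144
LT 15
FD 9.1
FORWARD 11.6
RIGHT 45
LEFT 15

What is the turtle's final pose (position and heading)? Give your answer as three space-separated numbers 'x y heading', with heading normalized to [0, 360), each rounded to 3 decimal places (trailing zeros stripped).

Executing turtle program step by step:
Start: pos=(0,0), heading=0, pen down
FD 9.1: (0,0) -> (9.1,0) [heading=0, draw]
FD 13.5: (9.1,0) -> (22.6,0) [heading=0, draw]
FD 4.9: (22.6,0) -> (27.5,0) [heading=0, draw]
RT 312: heading 0 -> 48
PD: pen down
LT 144: heading 48 -> 192
LT 15: heading 192 -> 207
FD 9.1: (27.5,0) -> (19.392,-4.131) [heading=207, draw]
FD 11.6: (19.392,-4.131) -> (9.056,-9.398) [heading=207, draw]
RT 45: heading 207 -> 162
LT 15: heading 162 -> 177
Final: pos=(9.056,-9.398), heading=177, 5 segment(s) drawn

Answer: 9.056 -9.398 177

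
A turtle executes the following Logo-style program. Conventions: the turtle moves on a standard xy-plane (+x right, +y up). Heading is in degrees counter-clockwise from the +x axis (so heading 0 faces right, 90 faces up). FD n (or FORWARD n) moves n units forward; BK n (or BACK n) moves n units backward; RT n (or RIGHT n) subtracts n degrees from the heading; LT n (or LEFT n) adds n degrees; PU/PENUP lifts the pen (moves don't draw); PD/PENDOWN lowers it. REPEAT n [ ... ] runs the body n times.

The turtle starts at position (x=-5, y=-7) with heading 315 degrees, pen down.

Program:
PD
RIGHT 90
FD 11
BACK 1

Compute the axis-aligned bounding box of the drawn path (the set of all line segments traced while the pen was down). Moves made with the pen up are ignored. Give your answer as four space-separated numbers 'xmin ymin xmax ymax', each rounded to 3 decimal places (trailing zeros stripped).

Answer: -12.778 -14.778 -5 -7

Derivation:
Executing turtle program step by step:
Start: pos=(-5,-7), heading=315, pen down
PD: pen down
RT 90: heading 315 -> 225
FD 11: (-5,-7) -> (-12.778,-14.778) [heading=225, draw]
BK 1: (-12.778,-14.778) -> (-12.071,-14.071) [heading=225, draw]
Final: pos=(-12.071,-14.071), heading=225, 2 segment(s) drawn

Segment endpoints: x in {-12.778, -12.071, -5}, y in {-14.778, -14.071, -7}
xmin=-12.778, ymin=-14.778, xmax=-5, ymax=-7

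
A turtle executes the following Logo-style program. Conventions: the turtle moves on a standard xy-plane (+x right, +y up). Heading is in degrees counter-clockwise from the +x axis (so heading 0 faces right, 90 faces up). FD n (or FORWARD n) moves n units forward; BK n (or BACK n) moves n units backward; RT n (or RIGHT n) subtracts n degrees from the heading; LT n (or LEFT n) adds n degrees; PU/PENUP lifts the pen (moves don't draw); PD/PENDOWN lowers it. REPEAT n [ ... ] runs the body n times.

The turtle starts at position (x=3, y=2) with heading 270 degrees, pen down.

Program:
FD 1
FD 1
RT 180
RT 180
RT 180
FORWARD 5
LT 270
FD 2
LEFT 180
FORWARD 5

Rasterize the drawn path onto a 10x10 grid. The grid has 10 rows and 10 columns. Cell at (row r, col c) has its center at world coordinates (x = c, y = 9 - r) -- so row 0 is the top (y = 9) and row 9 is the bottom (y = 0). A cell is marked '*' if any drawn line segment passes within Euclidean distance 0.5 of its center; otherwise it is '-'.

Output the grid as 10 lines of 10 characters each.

Answer: ----------
----------
----------
----------
******----
---*------
---*------
---*------
---*------
---*------

Derivation:
Segment 0: (3,2) -> (3,1)
Segment 1: (3,1) -> (3,0)
Segment 2: (3,0) -> (3,5)
Segment 3: (3,5) -> (5,5)
Segment 4: (5,5) -> (-0,5)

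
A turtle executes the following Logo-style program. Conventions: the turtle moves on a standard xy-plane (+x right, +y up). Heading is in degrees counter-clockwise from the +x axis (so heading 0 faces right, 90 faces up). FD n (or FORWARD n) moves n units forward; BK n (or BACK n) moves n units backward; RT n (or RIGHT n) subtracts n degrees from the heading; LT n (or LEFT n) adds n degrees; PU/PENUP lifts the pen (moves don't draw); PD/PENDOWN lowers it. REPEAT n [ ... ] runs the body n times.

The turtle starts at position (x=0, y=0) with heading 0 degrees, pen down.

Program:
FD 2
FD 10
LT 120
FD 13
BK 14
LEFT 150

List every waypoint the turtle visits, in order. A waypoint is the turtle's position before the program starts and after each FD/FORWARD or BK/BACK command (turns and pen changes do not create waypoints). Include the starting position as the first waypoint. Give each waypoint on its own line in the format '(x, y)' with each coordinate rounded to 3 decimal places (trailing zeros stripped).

Answer: (0, 0)
(2, 0)
(12, 0)
(5.5, 11.258)
(12.5, -0.866)

Derivation:
Executing turtle program step by step:
Start: pos=(0,0), heading=0, pen down
FD 2: (0,0) -> (2,0) [heading=0, draw]
FD 10: (2,0) -> (12,0) [heading=0, draw]
LT 120: heading 0 -> 120
FD 13: (12,0) -> (5.5,11.258) [heading=120, draw]
BK 14: (5.5,11.258) -> (12.5,-0.866) [heading=120, draw]
LT 150: heading 120 -> 270
Final: pos=(12.5,-0.866), heading=270, 4 segment(s) drawn
Waypoints (5 total):
(0, 0)
(2, 0)
(12, 0)
(5.5, 11.258)
(12.5, -0.866)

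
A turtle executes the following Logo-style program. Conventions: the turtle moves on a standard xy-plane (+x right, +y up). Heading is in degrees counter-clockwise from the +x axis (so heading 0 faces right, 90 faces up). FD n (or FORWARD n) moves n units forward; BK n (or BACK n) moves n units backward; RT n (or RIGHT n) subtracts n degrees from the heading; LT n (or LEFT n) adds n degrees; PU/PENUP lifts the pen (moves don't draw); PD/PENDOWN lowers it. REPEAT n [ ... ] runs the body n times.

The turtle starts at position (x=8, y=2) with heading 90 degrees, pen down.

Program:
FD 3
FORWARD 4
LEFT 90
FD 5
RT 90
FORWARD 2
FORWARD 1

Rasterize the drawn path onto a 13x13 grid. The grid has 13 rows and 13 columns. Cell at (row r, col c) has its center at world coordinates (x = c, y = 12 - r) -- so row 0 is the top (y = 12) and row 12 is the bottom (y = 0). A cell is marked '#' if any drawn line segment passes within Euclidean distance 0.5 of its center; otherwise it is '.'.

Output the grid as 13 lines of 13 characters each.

Segment 0: (8,2) -> (8,5)
Segment 1: (8,5) -> (8,9)
Segment 2: (8,9) -> (3,9)
Segment 3: (3,9) -> (3,11)
Segment 4: (3,11) -> (3,12)

Answer: ...#.........
...#.........
...#.........
...######....
........#....
........#....
........#....
........#....
........#....
........#....
........#....
.............
.............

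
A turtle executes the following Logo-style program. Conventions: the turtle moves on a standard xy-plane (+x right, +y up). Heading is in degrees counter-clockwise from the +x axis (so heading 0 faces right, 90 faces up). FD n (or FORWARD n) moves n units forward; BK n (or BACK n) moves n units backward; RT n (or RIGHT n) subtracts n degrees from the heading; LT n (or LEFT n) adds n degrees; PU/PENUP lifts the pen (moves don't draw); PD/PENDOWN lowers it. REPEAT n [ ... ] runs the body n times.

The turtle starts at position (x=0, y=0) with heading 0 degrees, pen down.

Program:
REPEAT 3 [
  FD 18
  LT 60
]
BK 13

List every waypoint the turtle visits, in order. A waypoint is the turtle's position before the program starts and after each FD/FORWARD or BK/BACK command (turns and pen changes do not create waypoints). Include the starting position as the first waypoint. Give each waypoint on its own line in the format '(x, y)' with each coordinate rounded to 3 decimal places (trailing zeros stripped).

Executing turtle program step by step:
Start: pos=(0,0), heading=0, pen down
REPEAT 3 [
  -- iteration 1/3 --
  FD 18: (0,0) -> (18,0) [heading=0, draw]
  LT 60: heading 0 -> 60
  -- iteration 2/3 --
  FD 18: (18,0) -> (27,15.588) [heading=60, draw]
  LT 60: heading 60 -> 120
  -- iteration 3/3 --
  FD 18: (27,15.588) -> (18,31.177) [heading=120, draw]
  LT 60: heading 120 -> 180
]
BK 13: (18,31.177) -> (31,31.177) [heading=180, draw]
Final: pos=(31,31.177), heading=180, 4 segment(s) drawn
Waypoints (5 total):
(0, 0)
(18, 0)
(27, 15.588)
(18, 31.177)
(31, 31.177)

Answer: (0, 0)
(18, 0)
(27, 15.588)
(18, 31.177)
(31, 31.177)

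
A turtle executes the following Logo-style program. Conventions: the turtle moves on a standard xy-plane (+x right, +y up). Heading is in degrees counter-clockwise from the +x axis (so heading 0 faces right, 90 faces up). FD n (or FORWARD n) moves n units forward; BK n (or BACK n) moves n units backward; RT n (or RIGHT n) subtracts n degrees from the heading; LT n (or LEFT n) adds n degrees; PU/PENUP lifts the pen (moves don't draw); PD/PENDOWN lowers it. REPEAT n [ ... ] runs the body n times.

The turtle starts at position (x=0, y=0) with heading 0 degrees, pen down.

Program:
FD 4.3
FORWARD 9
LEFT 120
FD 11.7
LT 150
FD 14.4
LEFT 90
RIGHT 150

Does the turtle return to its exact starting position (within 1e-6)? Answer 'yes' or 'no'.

Executing turtle program step by step:
Start: pos=(0,0), heading=0, pen down
FD 4.3: (0,0) -> (4.3,0) [heading=0, draw]
FD 9: (4.3,0) -> (13.3,0) [heading=0, draw]
LT 120: heading 0 -> 120
FD 11.7: (13.3,0) -> (7.45,10.132) [heading=120, draw]
LT 150: heading 120 -> 270
FD 14.4: (7.45,10.132) -> (7.45,-4.268) [heading=270, draw]
LT 90: heading 270 -> 0
RT 150: heading 0 -> 210
Final: pos=(7.45,-4.268), heading=210, 4 segment(s) drawn

Start position: (0, 0)
Final position: (7.45, -4.268)
Distance = 8.586; >= 1e-6 -> NOT closed

Answer: no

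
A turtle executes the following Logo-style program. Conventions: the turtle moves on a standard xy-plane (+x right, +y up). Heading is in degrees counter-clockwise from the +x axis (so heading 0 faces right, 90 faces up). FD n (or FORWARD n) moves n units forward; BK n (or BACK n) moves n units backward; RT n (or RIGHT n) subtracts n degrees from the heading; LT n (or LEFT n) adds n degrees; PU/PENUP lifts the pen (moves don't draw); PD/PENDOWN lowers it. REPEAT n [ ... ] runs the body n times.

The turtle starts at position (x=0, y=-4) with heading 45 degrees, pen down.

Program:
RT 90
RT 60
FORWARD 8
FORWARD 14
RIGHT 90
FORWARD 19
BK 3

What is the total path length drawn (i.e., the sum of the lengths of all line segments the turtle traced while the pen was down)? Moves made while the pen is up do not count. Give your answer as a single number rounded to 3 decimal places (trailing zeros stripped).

Answer: 44

Derivation:
Executing turtle program step by step:
Start: pos=(0,-4), heading=45, pen down
RT 90: heading 45 -> 315
RT 60: heading 315 -> 255
FD 8: (0,-4) -> (-2.071,-11.727) [heading=255, draw]
FD 14: (-2.071,-11.727) -> (-5.694,-25.25) [heading=255, draw]
RT 90: heading 255 -> 165
FD 19: (-5.694,-25.25) -> (-24.047,-20.333) [heading=165, draw]
BK 3: (-24.047,-20.333) -> (-21.149,-21.109) [heading=165, draw]
Final: pos=(-21.149,-21.109), heading=165, 4 segment(s) drawn

Segment lengths:
  seg 1: (0,-4) -> (-2.071,-11.727), length = 8
  seg 2: (-2.071,-11.727) -> (-5.694,-25.25), length = 14
  seg 3: (-5.694,-25.25) -> (-24.047,-20.333), length = 19
  seg 4: (-24.047,-20.333) -> (-21.149,-21.109), length = 3
Total = 44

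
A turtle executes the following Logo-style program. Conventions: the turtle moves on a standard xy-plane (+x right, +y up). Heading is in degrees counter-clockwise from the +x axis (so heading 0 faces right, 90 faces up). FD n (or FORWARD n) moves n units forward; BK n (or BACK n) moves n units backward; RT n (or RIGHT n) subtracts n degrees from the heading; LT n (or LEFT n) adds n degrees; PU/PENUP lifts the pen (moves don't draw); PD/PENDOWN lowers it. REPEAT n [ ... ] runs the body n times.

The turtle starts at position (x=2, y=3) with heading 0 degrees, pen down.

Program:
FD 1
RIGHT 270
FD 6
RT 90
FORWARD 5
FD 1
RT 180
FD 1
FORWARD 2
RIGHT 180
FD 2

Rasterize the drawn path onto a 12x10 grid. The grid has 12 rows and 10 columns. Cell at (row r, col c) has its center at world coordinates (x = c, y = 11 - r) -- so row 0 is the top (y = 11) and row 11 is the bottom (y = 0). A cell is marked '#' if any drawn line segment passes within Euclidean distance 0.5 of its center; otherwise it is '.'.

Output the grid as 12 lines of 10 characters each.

Segment 0: (2,3) -> (3,3)
Segment 1: (3,3) -> (3,9)
Segment 2: (3,9) -> (8,9)
Segment 3: (8,9) -> (9,9)
Segment 4: (9,9) -> (8,9)
Segment 5: (8,9) -> (6,9)
Segment 6: (6,9) -> (8,9)

Answer: ..........
..........
...#######
...#......
...#......
...#......
...#......
...#......
..##......
..........
..........
..........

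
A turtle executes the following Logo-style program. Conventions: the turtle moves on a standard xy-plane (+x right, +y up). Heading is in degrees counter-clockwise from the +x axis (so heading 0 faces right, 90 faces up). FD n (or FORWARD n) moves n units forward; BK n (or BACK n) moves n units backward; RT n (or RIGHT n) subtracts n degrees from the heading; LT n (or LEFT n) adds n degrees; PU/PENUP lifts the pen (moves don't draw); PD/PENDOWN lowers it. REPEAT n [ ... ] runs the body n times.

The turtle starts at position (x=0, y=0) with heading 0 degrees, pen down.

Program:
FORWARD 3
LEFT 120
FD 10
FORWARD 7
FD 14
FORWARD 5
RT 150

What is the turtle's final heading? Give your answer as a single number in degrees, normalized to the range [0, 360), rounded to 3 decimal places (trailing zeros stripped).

Executing turtle program step by step:
Start: pos=(0,0), heading=0, pen down
FD 3: (0,0) -> (3,0) [heading=0, draw]
LT 120: heading 0 -> 120
FD 10: (3,0) -> (-2,8.66) [heading=120, draw]
FD 7: (-2,8.66) -> (-5.5,14.722) [heading=120, draw]
FD 14: (-5.5,14.722) -> (-12.5,26.847) [heading=120, draw]
FD 5: (-12.5,26.847) -> (-15,31.177) [heading=120, draw]
RT 150: heading 120 -> 330
Final: pos=(-15,31.177), heading=330, 5 segment(s) drawn

Answer: 330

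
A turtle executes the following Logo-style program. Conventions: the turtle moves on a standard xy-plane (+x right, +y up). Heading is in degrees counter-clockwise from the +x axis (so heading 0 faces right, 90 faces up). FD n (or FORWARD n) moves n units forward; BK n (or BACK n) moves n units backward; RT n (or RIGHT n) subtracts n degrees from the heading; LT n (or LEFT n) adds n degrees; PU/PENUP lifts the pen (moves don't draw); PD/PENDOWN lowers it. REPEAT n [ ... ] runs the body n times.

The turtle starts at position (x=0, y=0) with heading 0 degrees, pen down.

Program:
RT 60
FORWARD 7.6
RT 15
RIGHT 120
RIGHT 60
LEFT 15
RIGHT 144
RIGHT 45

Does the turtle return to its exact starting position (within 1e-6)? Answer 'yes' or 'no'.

Answer: no

Derivation:
Executing turtle program step by step:
Start: pos=(0,0), heading=0, pen down
RT 60: heading 0 -> 300
FD 7.6: (0,0) -> (3.8,-6.582) [heading=300, draw]
RT 15: heading 300 -> 285
RT 120: heading 285 -> 165
RT 60: heading 165 -> 105
LT 15: heading 105 -> 120
RT 144: heading 120 -> 336
RT 45: heading 336 -> 291
Final: pos=(3.8,-6.582), heading=291, 1 segment(s) drawn

Start position: (0, 0)
Final position: (3.8, -6.582)
Distance = 7.6; >= 1e-6 -> NOT closed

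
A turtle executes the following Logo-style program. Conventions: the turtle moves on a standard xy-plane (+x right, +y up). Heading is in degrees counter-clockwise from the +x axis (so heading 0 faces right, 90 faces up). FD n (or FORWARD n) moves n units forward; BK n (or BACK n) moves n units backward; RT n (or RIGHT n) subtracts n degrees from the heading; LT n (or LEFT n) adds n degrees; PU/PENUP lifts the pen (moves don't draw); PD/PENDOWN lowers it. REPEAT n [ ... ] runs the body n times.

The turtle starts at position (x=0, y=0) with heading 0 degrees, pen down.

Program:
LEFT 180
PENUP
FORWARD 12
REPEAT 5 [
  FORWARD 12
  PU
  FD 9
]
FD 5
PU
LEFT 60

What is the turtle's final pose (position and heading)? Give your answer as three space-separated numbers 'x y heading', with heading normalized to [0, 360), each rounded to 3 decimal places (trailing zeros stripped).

Executing turtle program step by step:
Start: pos=(0,0), heading=0, pen down
LT 180: heading 0 -> 180
PU: pen up
FD 12: (0,0) -> (-12,0) [heading=180, move]
REPEAT 5 [
  -- iteration 1/5 --
  FD 12: (-12,0) -> (-24,0) [heading=180, move]
  PU: pen up
  FD 9: (-24,0) -> (-33,0) [heading=180, move]
  -- iteration 2/5 --
  FD 12: (-33,0) -> (-45,0) [heading=180, move]
  PU: pen up
  FD 9: (-45,0) -> (-54,0) [heading=180, move]
  -- iteration 3/5 --
  FD 12: (-54,0) -> (-66,0) [heading=180, move]
  PU: pen up
  FD 9: (-66,0) -> (-75,0) [heading=180, move]
  -- iteration 4/5 --
  FD 12: (-75,0) -> (-87,0) [heading=180, move]
  PU: pen up
  FD 9: (-87,0) -> (-96,0) [heading=180, move]
  -- iteration 5/5 --
  FD 12: (-96,0) -> (-108,0) [heading=180, move]
  PU: pen up
  FD 9: (-108,0) -> (-117,0) [heading=180, move]
]
FD 5: (-117,0) -> (-122,0) [heading=180, move]
PU: pen up
LT 60: heading 180 -> 240
Final: pos=(-122,0), heading=240, 0 segment(s) drawn

Answer: -122 0 240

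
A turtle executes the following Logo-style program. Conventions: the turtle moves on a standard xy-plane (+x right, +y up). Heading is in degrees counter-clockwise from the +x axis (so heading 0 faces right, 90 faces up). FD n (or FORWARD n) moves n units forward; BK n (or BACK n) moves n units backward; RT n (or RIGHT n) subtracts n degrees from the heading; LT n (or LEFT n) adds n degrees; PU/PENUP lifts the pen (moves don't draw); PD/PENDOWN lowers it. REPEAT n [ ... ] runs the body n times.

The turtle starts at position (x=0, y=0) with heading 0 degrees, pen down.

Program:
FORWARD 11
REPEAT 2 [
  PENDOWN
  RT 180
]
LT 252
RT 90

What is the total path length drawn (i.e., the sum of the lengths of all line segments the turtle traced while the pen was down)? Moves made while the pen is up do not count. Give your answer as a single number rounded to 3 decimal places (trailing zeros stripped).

Executing turtle program step by step:
Start: pos=(0,0), heading=0, pen down
FD 11: (0,0) -> (11,0) [heading=0, draw]
REPEAT 2 [
  -- iteration 1/2 --
  PD: pen down
  RT 180: heading 0 -> 180
  -- iteration 2/2 --
  PD: pen down
  RT 180: heading 180 -> 0
]
LT 252: heading 0 -> 252
RT 90: heading 252 -> 162
Final: pos=(11,0), heading=162, 1 segment(s) drawn

Segment lengths:
  seg 1: (0,0) -> (11,0), length = 11
Total = 11

Answer: 11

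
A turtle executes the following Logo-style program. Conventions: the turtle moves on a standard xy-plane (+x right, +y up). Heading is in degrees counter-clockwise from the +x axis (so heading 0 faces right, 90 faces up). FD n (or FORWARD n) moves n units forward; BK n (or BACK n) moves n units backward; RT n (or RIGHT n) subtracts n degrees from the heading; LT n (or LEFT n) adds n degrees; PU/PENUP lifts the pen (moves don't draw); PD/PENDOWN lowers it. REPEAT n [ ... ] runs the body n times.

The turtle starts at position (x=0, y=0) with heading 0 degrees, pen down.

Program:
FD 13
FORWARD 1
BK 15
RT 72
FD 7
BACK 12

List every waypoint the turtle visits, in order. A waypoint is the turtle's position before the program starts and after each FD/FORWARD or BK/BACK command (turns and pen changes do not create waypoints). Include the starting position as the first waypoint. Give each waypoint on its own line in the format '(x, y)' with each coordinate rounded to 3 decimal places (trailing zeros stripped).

Answer: (0, 0)
(13, 0)
(14, 0)
(-1, 0)
(1.163, -6.657)
(-2.545, 4.755)

Derivation:
Executing turtle program step by step:
Start: pos=(0,0), heading=0, pen down
FD 13: (0,0) -> (13,0) [heading=0, draw]
FD 1: (13,0) -> (14,0) [heading=0, draw]
BK 15: (14,0) -> (-1,0) [heading=0, draw]
RT 72: heading 0 -> 288
FD 7: (-1,0) -> (1.163,-6.657) [heading=288, draw]
BK 12: (1.163,-6.657) -> (-2.545,4.755) [heading=288, draw]
Final: pos=(-2.545,4.755), heading=288, 5 segment(s) drawn
Waypoints (6 total):
(0, 0)
(13, 0)
(14, 0)
(-1, 0)
(1.163, -6.657)
(-2.545, 4.755)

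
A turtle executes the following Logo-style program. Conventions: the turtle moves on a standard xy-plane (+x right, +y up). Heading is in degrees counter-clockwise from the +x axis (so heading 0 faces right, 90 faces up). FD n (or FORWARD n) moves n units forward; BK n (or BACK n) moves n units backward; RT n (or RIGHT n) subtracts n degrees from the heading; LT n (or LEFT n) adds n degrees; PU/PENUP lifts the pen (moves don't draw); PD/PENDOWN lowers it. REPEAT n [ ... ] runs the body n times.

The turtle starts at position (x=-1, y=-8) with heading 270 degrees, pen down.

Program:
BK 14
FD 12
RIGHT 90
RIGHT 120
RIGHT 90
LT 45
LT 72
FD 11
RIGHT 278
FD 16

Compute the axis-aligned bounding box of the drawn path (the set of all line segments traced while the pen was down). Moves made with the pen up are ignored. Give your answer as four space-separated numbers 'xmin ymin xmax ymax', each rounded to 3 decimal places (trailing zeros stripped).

Answer: -16.13 -8 -0.424 8.038

Derivation:
Executing turtle program step by step:
Start: pos=(-1,-8), heading=270, pen down
BK 14: (-1,-8) -> (-1,6) [heading=270, draw]
FD 12: (-1,6) -> (-1,-6) [heading=270, draw]
RT 90: heading 270 -> 180
RT 120: heading 180 -> 60
RT 90: heading 60 -> 330
LT 45: heading 330 -> 15
LT 72: heading 15 -> 87
FD 11: (-1,-6) -> (-0.424,4.985) [heading=87, draw]
RT 278: heading 87 -> 169
FD 16: (-0.424,4.985) -> (-16.13,8.038) [heading=169, draw]
Final: pos=(-16.13,8.038), heading=169, 4 segment(s) drawn

Segment endpoints: x in {-16.13, -1, -1, -1, -0.424}, y in {-8, -6, 4.985, 6, 8.038}
xmin=-16.13, ymin=-8, xmax=-0.424, ymax=8.038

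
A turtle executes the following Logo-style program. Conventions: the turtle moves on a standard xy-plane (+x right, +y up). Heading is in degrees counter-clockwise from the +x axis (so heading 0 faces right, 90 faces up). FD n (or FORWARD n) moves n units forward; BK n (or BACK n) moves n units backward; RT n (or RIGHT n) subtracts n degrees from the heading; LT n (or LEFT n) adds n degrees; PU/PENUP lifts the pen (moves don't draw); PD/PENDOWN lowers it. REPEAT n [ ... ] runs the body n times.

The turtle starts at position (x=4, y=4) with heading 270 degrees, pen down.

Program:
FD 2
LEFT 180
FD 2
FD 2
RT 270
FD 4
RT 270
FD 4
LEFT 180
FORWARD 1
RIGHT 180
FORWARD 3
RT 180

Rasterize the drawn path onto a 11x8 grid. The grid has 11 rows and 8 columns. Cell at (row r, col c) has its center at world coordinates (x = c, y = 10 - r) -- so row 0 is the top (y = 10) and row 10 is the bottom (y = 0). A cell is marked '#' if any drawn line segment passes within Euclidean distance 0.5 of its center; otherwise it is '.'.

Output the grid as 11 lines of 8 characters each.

Answer: ........
........
........
........
#####...
#...#...
#...#...
#...#...
#...#...
#.......
#.......

Derivation:
Segment 0: (4,4) -> (4,2)
Segment 1: (4,2) -> (4,4)
Segment 2: (4,4) -> (4,6)
Segment 3: (4,6) -> (0,6)
Segment 4: (0,6) -> (0,2)
Segment 5: (0,2) -> (0,3)
Segment 6: (0,3) -> (0,0)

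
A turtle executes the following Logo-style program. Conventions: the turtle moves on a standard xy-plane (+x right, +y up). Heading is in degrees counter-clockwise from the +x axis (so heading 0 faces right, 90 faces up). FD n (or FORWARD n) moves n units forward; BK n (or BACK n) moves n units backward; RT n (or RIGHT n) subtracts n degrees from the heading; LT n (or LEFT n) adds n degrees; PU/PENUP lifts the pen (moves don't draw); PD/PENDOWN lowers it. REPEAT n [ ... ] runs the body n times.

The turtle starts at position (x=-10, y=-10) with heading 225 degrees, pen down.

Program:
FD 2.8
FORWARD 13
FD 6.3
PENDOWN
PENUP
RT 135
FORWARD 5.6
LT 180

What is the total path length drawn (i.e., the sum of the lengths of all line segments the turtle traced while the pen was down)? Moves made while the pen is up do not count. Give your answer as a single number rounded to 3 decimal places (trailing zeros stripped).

Executing turtle program step by step:
Start: pos=(-10,-10), heading=225, pen down
FD 2.8: (-10,-10) -> (-11.98,-11.98) [heading=225, draw]
FD 13: (-11.98,-11.98) -> (-21.172,-21.172) [heading=225, draw]
FD 6.3: (-21.172,-21.172) -> (-25.627,-25.627) [heading=225, draw]
PD: pen down
PU: pen up
RT 135: heading 225 -> 90
FD 5.6: (-25.627,-25.627) -> (-25.627,-20.027) [heading=90, move]
LT 180: heading 90 -> 270
Final: pos=(-25.627,-20.027), heading=270, 3 segment(s) drawn

Segment lengths:
  seg 1: (-10,-10) -> (-11.98,-11.98), length = 2.8
  seg 2: (-11.98,-11.98) -> (-21.172,-21.172), length = 13
  seg 3: (-21.172,-21.172) -> (-25.627,-25.627), length = 6.3
Total = 22.1

Answer: 22.1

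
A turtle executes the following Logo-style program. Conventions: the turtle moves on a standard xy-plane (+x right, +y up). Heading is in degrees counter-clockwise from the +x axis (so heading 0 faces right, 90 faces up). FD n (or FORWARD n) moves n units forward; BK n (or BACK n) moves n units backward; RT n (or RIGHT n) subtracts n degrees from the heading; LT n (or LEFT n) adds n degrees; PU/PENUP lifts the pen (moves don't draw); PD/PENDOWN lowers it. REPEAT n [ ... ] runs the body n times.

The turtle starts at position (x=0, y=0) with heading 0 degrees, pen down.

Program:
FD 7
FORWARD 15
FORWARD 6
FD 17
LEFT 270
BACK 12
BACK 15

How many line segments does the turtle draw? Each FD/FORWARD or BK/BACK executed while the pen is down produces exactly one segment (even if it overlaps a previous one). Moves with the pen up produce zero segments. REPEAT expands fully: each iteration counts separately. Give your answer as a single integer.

Answer: 6

Derivation:
Executing turtle program step by step:
Start: pos=(0,0), heading=0, pen down
FD 7: (0,0) -> (7,0) [heading=0, draw]
FD 15: (7,0) -> (22,0) [heading=0, draw]
FD 6: (22,0) -> (28,0) [heading=0, draw]
FD 17: (28,0) -> (45,0) [heading=0, draw]
LT 270: heading 0 -> 270
BK 12: (45,0) -> (45,12) [heading=270, draw]
BK 15: (45,12) -> (45,27) [heading=270, draw]
Final: pos=(45,27), heading=270, 6 segment(s) drawn
Segments drawn: 6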